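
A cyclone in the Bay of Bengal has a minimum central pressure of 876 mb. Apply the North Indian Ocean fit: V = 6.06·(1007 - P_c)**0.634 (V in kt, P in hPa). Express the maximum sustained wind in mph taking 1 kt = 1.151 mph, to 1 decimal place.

153.4 mph

ΔP = 1007 − 876 = 131 mb.
V ≈ 6.06 × 131^0.634 = 6.06 × 21.996 ≈ 133.298 kt.
133.298 × 1.151 ≈ 153.43 mph → 153.4 mph.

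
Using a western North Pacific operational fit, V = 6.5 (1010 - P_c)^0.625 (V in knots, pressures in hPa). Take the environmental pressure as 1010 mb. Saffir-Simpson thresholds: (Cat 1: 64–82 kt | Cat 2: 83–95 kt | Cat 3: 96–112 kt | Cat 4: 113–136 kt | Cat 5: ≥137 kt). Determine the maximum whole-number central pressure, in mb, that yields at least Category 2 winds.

Category 2 begins at V = 83 kt.
Required ΔP = (83/6.5)^(1/0.625) = 12.769^1.600 ≈ 58.87 mb.
P_c ≤ 1010 − 58.87 = 951.13, so the highest integer P_c is 951 mb.

951 mb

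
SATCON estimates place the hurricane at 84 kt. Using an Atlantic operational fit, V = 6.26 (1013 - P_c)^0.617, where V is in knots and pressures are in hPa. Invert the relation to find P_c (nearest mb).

946 mb

ΔP = (V / 6.26)^(1/0.617) = (84/6.26)^1.621.
84/6.26 = 13.419; 13.419^1.621 ≈ 67.25 mb.
P_c = 1013 − 67.25 = 945.75 ≈ 946 mb.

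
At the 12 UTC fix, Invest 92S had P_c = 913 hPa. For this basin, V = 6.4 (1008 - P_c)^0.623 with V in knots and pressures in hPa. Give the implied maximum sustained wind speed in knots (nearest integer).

ΔP = 1008 − 913 = 95 hPa.
95^0.623 ≈ 17.066.
V ≈ 6.4 × 17.066 ≈ 109.2 kt.

109 kt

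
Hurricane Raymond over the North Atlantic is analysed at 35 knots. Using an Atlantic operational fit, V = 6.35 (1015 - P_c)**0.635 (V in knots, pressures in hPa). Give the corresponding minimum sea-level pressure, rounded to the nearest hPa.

1000 hPa

ΔP = (V / 6.35)^(1/0.635) = (35/6.35)^1.575.
35/6.35 = 5.512; 5.512^1.575 ≈ 14.70 hPa.
P_c = 1015 − 14.70 = 1000.30 ≈ 1000 hPa.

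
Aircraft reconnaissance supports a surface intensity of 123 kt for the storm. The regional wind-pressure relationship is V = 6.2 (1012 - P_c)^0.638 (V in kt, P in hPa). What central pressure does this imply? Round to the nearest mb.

904 mb

ΔP = (V / 6.2)^(1/0.638) = (123/6.2)^1.567.
123/6.2 = 19.839; 19.839^1.567 ≈ 108.07 mb.
P_c = 1012 − 108.07 = 903.93 ≈ 904 mb.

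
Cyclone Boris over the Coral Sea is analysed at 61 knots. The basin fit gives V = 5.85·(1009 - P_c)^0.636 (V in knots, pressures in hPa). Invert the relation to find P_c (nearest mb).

969 mb

ΔP = (V / 5.85)^(1/0.636) = (61/5.85)^1.572.
61/5.85 = 10.427; 10.427^1.572 ≈ 39.89 mb.
P_c = 1009 − 39.89 = 969.11 ≈ 969 mb.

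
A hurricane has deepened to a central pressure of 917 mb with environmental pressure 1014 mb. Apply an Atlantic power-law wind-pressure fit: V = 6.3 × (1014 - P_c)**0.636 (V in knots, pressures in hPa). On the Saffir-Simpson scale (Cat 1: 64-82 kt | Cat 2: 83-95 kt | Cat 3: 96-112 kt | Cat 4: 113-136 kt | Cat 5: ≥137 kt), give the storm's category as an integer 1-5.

ΔP = 1014 − 917 = 97 mb.
V ≈ 6.3 × 97^0.636 = 6.3 × 18.35 ≈ 116 kt.
116 kt falls in the Category 4 band.

4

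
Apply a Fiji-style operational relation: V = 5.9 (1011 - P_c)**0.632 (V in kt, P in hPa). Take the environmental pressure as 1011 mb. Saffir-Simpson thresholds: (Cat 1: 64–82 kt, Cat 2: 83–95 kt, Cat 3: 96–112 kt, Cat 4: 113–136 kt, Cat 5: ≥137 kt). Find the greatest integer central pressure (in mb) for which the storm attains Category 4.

Category 4 begins at V = 113 kt.
Required ΔP = (113/5.9)^(1/0.632) = 19.153^1.582 ≈ 106.87 mb.
P_c ≤ 1011 − 106.87 = 904.13, so the highest integer P_c is 904 mb.

904 mb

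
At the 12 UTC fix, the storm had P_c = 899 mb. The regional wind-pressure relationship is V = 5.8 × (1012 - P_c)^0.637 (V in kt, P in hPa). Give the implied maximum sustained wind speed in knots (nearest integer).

ΔP = 1012 − 899 = 113 mb.
113^0.637 ≈ 20.315.
V ≈ 5.8 × 20.315 ≈ 117.8 kt.

118 kt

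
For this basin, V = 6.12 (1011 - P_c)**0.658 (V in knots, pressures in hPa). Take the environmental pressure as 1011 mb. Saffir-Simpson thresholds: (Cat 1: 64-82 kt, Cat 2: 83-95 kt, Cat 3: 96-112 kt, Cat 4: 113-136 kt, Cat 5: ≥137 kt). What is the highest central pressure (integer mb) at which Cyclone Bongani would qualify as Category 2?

958 mb

Category 2 begins at V = 83 kt.
Required ΔP = (83/6.12)^(1/0.658) = 13.562^1.520 ≈ 52.58 mb.
P_c ≤ 1011 − 52.58 = 958.42, so the highest integer P_c is 958 mb.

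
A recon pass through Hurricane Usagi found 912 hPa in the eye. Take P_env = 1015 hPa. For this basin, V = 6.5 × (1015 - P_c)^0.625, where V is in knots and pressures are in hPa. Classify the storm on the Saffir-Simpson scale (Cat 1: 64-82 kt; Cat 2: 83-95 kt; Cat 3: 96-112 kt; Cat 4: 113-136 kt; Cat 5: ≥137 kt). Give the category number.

ΔP = 1015 − 912 = 103 hPa.
V ≈ 6.5 × 103^0.625 = 6.5 × 18.11 ≈ 118 kt.
118 kt falls in the Category 4 band.

4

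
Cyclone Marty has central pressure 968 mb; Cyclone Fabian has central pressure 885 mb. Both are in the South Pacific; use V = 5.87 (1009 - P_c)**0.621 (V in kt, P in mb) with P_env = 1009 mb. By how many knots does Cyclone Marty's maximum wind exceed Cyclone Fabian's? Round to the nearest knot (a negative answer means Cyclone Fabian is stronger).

-58 kt

Cyclone Marty: ΔP = 41; V ≈ 5.87 × 41^0.621 ≈ 58.91 kt.
Cyclone Fabian: ΔP = 124; V ≈ 5.87 × 124^0.621 ≈ 117.13 kt.
Difference ≈ 58.91 − 117.13 = -58.22 → -58 kt.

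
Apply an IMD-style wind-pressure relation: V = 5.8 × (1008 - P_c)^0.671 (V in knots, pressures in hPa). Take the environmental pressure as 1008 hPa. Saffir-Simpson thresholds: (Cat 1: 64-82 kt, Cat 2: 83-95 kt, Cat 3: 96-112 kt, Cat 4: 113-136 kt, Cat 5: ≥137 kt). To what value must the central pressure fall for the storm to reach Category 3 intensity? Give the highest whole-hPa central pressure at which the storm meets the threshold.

942 hPa

Category 3 begins at V = 96 kt.
Required ΔP = (96/5.8)^(1/0.671) = 16.552^1.490 ≈ 65.53 hPa.
P_c ≤ 1008 − 65.53 = 942.47, so the highest integer P_c is 942 hPa.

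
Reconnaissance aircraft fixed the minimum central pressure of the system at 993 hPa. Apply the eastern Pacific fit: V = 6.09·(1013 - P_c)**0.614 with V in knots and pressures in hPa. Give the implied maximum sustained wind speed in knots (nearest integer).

38 kt

ΔP = 1013 − 993 = 20 hPa.
20^0.614 ≈ 6.293.
V ≈ 6.09 × 6.293 ≈ 38.3 kt.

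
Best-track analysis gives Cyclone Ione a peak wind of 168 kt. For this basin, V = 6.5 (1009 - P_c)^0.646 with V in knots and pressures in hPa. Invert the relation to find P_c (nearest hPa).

855 hPa

ΔP = (V / 6.5)^(1/0.646) = (168/6.5)^1.548.
168/6.5 = 25.846; 25.846^1.548 ≈ 153.59 hPa.
P_c = 1009 − 153.59 = 855.41 ≈ 855 hPa.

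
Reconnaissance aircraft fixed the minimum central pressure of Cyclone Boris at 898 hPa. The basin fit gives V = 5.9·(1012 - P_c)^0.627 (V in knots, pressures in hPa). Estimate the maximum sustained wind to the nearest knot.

ΔP = 1012 − 898 = 114 hPa.
114^0.627 ≈ 19.484.
V ≈ 5.9 × 19.484 ≈ 115.0 kt.

115 kt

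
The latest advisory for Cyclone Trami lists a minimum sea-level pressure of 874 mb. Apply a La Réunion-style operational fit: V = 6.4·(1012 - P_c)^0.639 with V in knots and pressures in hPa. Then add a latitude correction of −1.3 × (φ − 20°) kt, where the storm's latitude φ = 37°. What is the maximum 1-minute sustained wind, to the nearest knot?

127 kt

ΔP = 1012 − 874 = 138 mb.
138^0.639 ≈ 23.301.
V ≈ 6.4 × 23.301 ≈ 149.1 kt.
Latitude correction: −1.3 × (37 − 20) = -22.1 kt.
Corrected V ≈ 127 kt → 127 kt.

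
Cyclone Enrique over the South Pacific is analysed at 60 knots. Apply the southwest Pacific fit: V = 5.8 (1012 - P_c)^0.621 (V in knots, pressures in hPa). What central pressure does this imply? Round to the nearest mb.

969 mb

ΔP = (V / 5.8)^(1/0.621) = (60/5.8)^1.610.
60/5.8 = 10.345; 10.345^1.610 ≈ 43.05 mb.
P_c = 1012 − 43.05 = 968.95 ≈ 969 mb.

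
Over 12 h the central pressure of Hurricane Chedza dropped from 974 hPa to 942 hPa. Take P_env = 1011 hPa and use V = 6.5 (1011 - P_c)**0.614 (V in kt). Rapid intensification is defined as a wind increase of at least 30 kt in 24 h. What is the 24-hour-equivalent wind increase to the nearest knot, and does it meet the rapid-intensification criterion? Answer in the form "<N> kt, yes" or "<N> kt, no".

V₁: ΔP = 37, V ≈ 6.5 × 37^0.614 ≈ 59.67 kt.
V₂: ΔP = 69, V ≈ 6.5 × 69^0.614 ≈ 87.49 kt.
ΔV over 12 h = 27.82 kt → 24 h equivalent = 27.82 × 24/12 ≈ 55.64 kt.
56 kt ≥ 30 kt ⇒ rapid intensification.

56 kt, yes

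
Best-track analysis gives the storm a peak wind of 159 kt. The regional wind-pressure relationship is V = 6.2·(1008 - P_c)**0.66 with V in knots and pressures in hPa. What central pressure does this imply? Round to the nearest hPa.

872 hPa

ΔP = (V / 6.2)^(1/0.66) = (159/6.2)^1.515.
159/6.2 = 25.645; 25.645^1.515 ≈ 136.41 hPa.
P_c = 1008 − 136.41 = 871.59 ≈ 872 hPa.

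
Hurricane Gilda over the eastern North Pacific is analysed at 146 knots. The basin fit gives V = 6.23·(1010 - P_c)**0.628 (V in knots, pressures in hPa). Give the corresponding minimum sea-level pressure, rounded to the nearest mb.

858 mb

ΔP = (V / 6.23)^(1/0.628) = (146/6.23)^1.592.
146/6.23 = 23.435; 23.435^1.592 ≈ 151.81 mb.
P_c = 1010 − 151.81 = 858.19 ≈ 858 mb.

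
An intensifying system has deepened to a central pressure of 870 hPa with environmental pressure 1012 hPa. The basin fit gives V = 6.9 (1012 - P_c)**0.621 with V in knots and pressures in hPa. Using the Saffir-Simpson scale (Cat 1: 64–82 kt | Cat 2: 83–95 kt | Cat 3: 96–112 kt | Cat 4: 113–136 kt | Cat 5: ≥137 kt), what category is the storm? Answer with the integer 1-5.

5

ΔP = 1012 − 870 = 142 hPa.
V ≈ 6.9 × 142^0.621 = 6.9 × 21.71 ≈ 150 kt.
150 kt falls in the Category 5 band.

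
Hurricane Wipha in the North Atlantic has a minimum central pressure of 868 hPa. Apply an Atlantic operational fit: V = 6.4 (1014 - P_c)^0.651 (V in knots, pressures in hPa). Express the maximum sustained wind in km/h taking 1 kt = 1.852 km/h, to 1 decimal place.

304.0 km/h

ΔP = 1014 − 868 = 146 hPa.
V ≈ 6.4 × 146^0.651 = 6.4 × 25.644 ≈ 164.125 kt.
164.125 × 1.852 ≈ 303.96 km/h → 304.0 km/h.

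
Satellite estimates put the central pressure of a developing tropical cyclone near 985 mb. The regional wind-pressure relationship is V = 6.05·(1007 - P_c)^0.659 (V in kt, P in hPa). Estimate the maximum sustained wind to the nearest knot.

46 kt

ΔP = 1007 − 985 = 22 mb.
22^0.659 ≈ 7.668.
V ≈ 6.05 × 7.668 ≈ 46.4 kt.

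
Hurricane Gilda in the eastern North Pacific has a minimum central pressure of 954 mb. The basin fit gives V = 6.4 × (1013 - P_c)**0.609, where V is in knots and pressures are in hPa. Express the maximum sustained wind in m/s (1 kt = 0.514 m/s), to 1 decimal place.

39.4 m/s

ΔP = 1013 − 954 = 59 mb.
V ≈ 6.4 × 59^0.609 = 6.4 × 11.980 ≈ 76.671 kt.
76.671 × 0.514 ≈ 39.41 m/s → 39.4 m/s.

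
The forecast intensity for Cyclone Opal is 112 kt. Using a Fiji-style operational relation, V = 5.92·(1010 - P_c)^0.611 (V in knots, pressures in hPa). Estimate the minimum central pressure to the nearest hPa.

ΔP = (V / 5.92)^(1/0.611) = (112/5.92)^1.637.
112/5.92 = 18.919; 18.919^1.637 ≈ 122.98 hPa.
P_c = 1010 − 122.98 = 887.02 ≈ 887 hPa.

887 hPa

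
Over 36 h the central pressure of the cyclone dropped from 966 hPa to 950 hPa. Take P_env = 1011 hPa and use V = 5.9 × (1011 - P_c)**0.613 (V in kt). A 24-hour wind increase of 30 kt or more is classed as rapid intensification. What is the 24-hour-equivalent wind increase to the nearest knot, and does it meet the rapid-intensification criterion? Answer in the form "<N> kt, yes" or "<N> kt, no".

V₁: ΔP = 45, V ≈ 5.9 × 45^0.613 ≈ 60.85 kt.
V₂: ΔP = 61, V ≈ 5.9 × 61^0.613 ≈ 73.33 kt.
ΔV over 36 h = 12.48 kt → 24 h equivalent = 12.48 × 24/36 ≈ 8.32 kt.
8 kt < 30 kt ⇒ not rapid intensification.

8 kt, no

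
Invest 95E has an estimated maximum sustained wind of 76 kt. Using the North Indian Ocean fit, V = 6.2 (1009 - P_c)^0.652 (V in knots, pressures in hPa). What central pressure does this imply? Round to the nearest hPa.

962 hPa

ΔP = (V / 6.2)^(1/0.652) = (76/6.2)^1.534.
76/6.2 = 12.258; 12.258^1.534 ≈ 46.70 hPa.
P_c = 1009 − 46.70 = 962.30 ≈ 962 hPa.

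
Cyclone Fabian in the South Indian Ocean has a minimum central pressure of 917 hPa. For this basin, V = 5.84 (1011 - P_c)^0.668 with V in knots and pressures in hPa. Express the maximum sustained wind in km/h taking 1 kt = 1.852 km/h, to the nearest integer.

225 km/h

ΔP = 1011 − 917 = 94 hPa.
V ≈ 5.84 × 94^0.668 = 5.84 × 20.799 ≈ 121.468 kt.
121.468 × 1.852 ≈ 224.96 km/h → 225 km/h.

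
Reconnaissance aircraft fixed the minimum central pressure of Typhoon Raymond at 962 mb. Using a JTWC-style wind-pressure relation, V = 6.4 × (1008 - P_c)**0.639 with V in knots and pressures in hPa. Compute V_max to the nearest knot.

74 kt

ΔP = 1008 − 962 = 46 mb.
46^0.639 ≈ 11.548.
V ≈ 6.4 × 11.548 ≈ 73.9 kt.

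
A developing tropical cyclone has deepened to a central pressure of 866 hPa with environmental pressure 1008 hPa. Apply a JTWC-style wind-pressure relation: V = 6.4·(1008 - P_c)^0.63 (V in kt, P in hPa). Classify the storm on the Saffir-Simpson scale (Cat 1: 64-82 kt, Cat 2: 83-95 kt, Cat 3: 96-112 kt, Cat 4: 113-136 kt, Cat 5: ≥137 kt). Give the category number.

5

ΔP = 1008 − 866 = 142 hPa.
V ≈ 6.4 × 142^0.63 = 6.4 × 22.70 ≈ 145 kt.
145 kt falls in the Category 5 band.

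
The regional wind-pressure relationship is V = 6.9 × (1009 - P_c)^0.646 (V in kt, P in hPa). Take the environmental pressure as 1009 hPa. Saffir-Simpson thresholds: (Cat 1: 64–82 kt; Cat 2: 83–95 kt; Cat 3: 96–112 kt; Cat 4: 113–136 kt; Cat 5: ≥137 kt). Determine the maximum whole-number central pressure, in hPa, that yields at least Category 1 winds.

977 hPa

Category 1 begins at V = 64 kt.
Required ΔP = (64/6.9)^(1/0.646) = 9.275^1.548 ≈ 31.44 hPa.
P_c ≤ 1009 − 31.44 = 977.56, so the highest integer P_c is 977 hPa.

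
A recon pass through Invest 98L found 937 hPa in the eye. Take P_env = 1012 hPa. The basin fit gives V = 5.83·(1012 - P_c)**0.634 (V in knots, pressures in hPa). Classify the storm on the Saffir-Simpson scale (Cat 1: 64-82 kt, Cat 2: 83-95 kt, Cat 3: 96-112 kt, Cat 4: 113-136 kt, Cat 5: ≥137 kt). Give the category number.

2

ΔP = 1012 − 937 = 75 hPa.
V ≈ 5.83 × 75^0.634 = 5.83 × 15.45 ≈ 90 kt.
90 kt falls in the Category 2 band.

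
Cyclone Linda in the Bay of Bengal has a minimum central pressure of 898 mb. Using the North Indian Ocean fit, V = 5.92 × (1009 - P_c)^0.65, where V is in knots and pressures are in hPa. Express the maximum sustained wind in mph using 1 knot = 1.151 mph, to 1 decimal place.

145.5 mph

ΔP = 1009 − 898 = 111 mb.
V ≈ 5.92 × 111^0.65 = 5.92 × 21.353 ≈ 126.410 kt.
126.410 × 1.151 ≈ 145.50 mph → 145.5 mph.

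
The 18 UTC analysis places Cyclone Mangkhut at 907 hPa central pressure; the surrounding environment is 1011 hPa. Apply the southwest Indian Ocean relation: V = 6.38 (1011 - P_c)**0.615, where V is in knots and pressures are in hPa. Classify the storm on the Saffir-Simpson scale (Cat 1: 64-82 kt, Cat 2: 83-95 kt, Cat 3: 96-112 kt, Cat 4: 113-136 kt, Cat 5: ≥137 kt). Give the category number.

ΔP = 1011 − 907 = 104 hPa.
V ≈ 6.38 × 104^0.615 = 6.38 × 17.40 ≈ 111 kt.
111 kt falls in the Category 3 band.

3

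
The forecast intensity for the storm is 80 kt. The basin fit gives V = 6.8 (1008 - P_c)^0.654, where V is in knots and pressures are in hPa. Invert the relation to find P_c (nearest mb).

ΔP = (V / 6.8)^(1/0.654) = (80/6.8)^1.529.
80/6.8 = 11.765; 11.765^1.529 ≈ 43.35 mb.
P_c = 1008 − 43.35 = 964.65 ≈ 965 mb.

965 mb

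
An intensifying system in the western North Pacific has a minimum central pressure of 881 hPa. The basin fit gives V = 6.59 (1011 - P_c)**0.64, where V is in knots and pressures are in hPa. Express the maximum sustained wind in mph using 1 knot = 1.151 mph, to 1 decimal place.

ΔP = 1011 − 881 = 130 hPa.
V ≈ 6.59 × 130^0.64 = 6.59 × 22.538 ≈ 148.528 kt.
148.528 × 1.151 ≈ 170.96 mph → 171.0 mph.

171.0 mph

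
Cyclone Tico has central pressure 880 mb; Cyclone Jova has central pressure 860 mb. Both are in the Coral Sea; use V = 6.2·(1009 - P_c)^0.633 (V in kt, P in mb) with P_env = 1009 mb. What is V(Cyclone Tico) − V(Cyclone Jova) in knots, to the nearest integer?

-13 kt

Cyclone Tico: ΔP = 129; V ≈ 6.2 × 129^0.633 ≈ 134.40 kt.
Cyclone Jova: ΔP = 149; V ≈ 6.2 × 149^0.633 ≈ 147.24 kt.
Difference ≈ 134.40 − 147.24 = -12.84 → -13 kt.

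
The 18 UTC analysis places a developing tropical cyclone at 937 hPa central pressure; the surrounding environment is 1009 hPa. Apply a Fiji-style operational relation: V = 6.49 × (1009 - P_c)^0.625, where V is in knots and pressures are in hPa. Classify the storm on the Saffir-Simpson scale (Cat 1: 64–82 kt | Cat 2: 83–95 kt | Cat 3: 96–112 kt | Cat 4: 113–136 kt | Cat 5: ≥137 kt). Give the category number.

2

ΔP = 1009 − 937 = 72 hPa.
V ≈ 6.49 × 72^0.625 = 6.49 × 14.48 ≈ 94 kt.
94 kt falls in the Category 2 band.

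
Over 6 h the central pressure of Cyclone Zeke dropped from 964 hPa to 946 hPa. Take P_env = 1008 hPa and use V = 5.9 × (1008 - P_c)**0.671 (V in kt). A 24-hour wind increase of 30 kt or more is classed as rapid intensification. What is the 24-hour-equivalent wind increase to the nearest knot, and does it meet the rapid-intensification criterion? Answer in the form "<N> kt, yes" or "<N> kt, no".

77 kt, yes

V₁: ΔP = 44, V ≈ 5.9 × 44^0.671 ≈ 74.75 kt.
V₂: ΔP = 62, V ≈ 5.9 × 62^0.671 ≈ 94.09 kt.
ΔV over 6 h = 19.34 kt → 24 h equivalent = 19.34 × 24/6 ≈ 77.36 kt.
77 kt ≥ 30 kt ⇒ rapid intensification.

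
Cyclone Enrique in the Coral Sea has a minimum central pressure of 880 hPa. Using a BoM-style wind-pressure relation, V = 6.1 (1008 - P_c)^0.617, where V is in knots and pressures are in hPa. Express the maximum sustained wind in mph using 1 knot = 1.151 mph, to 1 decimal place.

ΔP = 1008 − 880 = 128 hPa.
V ≈ 6.1 × 128^0.617 = 6.1 × 19.959 ≈ 121.753 kt.
121.753 × 1.151 ≈ 140.14 mph → 140.1 mph.

140.1 mph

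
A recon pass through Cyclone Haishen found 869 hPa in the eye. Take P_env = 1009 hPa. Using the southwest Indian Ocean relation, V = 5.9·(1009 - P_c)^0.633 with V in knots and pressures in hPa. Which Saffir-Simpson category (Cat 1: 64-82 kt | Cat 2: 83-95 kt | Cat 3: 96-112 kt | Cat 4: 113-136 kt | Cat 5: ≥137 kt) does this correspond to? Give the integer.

4

ΔP = 1009 − 869 = 140 hPa.
V ≈ 5.9 × 140^0.633 = 5.9 × 22.83 ≈ 135 kt.
135 kt falls in the Category 4 band.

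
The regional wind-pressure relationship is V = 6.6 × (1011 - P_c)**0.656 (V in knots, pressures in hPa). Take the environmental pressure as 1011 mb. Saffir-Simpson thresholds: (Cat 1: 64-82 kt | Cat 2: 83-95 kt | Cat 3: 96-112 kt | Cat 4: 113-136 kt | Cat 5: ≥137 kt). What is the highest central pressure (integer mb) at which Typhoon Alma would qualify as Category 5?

Category 5 begins at V = 137 kt.
Required ΔP = (137/6.6)^(1/0.656) = 20.758^1.524 ≈ 101.83 mb.
P_c ≤ 1011 − 101.83 = 909.17, so the highest integer P_c is 909 mb.

909 mb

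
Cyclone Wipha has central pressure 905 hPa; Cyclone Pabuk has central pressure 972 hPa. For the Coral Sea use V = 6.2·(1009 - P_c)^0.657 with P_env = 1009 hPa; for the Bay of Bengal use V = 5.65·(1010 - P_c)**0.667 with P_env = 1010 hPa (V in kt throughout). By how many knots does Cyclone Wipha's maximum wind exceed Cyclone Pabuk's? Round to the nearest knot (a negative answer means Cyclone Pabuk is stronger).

67 kt

Cyclone Wipha: ΔP = 104; V ≈ 6.2 × 104^0.657 ≈ 131.09 kt.
Cyclone Pabuk: ΔP = 38; V ≈ 5.65 × 38^0.667 ≈ 63.94 kt.
Difference ≈ 131.09 − 63.94 = 67.15 → 67 kt.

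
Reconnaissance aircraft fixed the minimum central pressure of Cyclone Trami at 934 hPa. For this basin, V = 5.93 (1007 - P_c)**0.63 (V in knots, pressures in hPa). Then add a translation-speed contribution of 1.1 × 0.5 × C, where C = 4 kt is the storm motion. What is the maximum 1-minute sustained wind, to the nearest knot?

91 kt

ΔP = 1007 − 934 = 73 hPa.
73^0.63 ≈ 14.924.
V ≈ 5.93 × 14.924 ≈ 88.5 kt.
Translation term: 1.1 × 0.5 × 4 = 2.2 kt.
Corrected V ≈ 90.7 kt → 91 kt.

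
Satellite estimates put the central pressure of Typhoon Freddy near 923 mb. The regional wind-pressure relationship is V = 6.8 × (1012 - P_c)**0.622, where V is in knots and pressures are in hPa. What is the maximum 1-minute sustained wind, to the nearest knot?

ΔP = 1012 − 923 = 89 mb.
89^0.622 ≈ 16.313.
V ≈ 6.8 × 16.313 ≈ 110.9 kt.

111 kt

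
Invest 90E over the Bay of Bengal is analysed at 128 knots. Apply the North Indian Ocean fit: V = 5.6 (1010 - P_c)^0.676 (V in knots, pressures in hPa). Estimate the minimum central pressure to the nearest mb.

ΔP = (V / 5.6)^(1/0.676) = (128/5.6)^1.479.
128/5.6 = 22.857; 22.857^1.479 ≈ 102.42 mb.
P_c = 1010 − 102.42 = 907.58 ≈ 908 mb.

908 mb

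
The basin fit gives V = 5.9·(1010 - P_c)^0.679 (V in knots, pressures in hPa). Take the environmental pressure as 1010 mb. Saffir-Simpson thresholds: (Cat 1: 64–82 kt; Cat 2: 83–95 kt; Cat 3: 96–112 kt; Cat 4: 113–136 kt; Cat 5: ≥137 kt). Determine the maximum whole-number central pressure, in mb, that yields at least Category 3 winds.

Category 3 begins at V = 96 kt.
Required ΔP = (96/5.9)^(1/0.679) = 16.271^1.473 ≈ 60.83 mb.
P_c ≤ 1010 − 60.83 = 949.17, so the highest integer P_c is 949 mb.

949 mb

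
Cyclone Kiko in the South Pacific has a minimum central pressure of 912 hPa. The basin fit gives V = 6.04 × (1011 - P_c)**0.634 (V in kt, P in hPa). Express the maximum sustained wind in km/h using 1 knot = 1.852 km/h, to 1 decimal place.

206.0 km/h

ΔP = 1011 − 912 = 99 hPa.
V ≈ 6.04 × 99^0.634 = 6.04 × 18.418 ≈ 111.242 kt.
111.242 × 1.852 ≈ 206.02 km/h → 206.0 km/h.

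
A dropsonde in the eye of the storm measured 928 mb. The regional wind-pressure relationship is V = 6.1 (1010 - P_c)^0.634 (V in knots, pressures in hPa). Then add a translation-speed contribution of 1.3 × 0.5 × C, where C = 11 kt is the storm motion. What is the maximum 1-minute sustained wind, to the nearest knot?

ΔP = 1010 − 928 = 82 mb.
82^0.634 ≈ 16.344.
V ≈ 6.1 × 16.344 ≈ 99.7 kt.
Translation term: 1.3 × 0.5 × 11 = 7.15 kt.
Corrected V ≈ 106.85 kt → 107 kt.

107 kt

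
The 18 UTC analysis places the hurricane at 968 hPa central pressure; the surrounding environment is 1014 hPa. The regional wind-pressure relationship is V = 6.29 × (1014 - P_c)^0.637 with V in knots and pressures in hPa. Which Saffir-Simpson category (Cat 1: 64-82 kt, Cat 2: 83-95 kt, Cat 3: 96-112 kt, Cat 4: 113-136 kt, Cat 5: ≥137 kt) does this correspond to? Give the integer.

ΔP = 1014 − 968 = 46 hPa.
V ≈ 6.29 × 46^0.637 = 6.29 × 11.46 ≈ 72 kt.
72 kt falls in the Category 1 band.

1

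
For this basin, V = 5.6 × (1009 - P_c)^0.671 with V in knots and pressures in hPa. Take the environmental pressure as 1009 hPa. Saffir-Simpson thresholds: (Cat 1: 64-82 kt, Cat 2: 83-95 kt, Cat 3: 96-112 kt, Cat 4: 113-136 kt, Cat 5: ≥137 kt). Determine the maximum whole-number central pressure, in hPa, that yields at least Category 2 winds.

953 hPa

Category 2 begins at V = 83 kt.
Required ΔP = (83/5.6)^(1/0.671) = 14.821^1.490 ≈ 55.59 hPa.
P_c ≤ 1009 − 55.59 = 953.41, so the highest integer P_c is 953 hPa.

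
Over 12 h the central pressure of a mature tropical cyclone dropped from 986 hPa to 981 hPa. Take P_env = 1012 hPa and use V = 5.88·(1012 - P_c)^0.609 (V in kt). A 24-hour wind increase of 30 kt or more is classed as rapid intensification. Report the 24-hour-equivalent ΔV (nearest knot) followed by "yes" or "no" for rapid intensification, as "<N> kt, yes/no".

V₁: ΔP = 26, V ≈ 5.88 × 26^0.609 ≈ 42.77 kt.
V₂: ΔP = 31, V ≈ 5.88 × 31^0.609 ≈ 47.60 kt.
ΔV over 12 h = 4.83 kt → 24 h equivalent = 4.83 × 24/12 ≈ 9.66 kt.
10 kt < 30 kt ⇒ not rapid intensification.

10 kt, no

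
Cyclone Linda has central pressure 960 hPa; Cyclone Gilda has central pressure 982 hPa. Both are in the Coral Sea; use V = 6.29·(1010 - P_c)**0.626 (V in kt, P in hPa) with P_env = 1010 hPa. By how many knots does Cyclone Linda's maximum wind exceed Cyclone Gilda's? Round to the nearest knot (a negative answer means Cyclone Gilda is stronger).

22 kt

Cyclone Linda: ΔP = 50; V ≈ 6.29 × 50^0.626 ≈ 72.81 kt.
Cyclone Gilda: ΔP = 28; V ≈ 6.29 × 28^0.626 ≈ 50.65 kt.
Difference ≈ 72.81 − 50.65 = 22.16 → 22 kt.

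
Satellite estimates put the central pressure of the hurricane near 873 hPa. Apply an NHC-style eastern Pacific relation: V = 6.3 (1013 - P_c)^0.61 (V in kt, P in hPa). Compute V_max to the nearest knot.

128 kt

ΔP = 1013 − 873 = 140 hPa.
140^0.61 ≈ 20.377.
V ≈ 6.3 × 20.377 ≈ 128.4 kt.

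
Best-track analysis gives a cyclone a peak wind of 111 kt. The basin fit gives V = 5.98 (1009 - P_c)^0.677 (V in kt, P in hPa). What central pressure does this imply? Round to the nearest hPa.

934 hPa

ΔP = (V / 5.98)^(1/0.677) = (111/5.98)^1.477.
111/5.98 = 18.562; 18.562^1.477 ≈ 74.80 hPa.
P_c = 1009 − 74.80 = 934.20 ≈ 934 hPa.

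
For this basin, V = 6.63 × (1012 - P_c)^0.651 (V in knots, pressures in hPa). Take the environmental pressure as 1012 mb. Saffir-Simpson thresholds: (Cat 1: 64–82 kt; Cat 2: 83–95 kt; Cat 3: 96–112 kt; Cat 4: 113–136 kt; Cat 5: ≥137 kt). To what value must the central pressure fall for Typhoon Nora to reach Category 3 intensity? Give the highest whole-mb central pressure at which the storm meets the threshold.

951 mb

Category 3 begins at V = 96 kt.
Required ΔP = (96/6.63)^(1/0.651) = 14.480^1.536 ≈ 60.68 mb.
P_c ≤ 1012 − 60.68 = 951.32, so the highest integer P_c is 951 mb.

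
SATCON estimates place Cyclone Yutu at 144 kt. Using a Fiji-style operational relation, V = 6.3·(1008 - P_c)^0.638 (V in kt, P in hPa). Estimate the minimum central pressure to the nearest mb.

873 mb

ΔP = (V / 6.3)^(1/0.638) = (144/6.3)^1.567.
144/6.3 = 22.857; 22.857^1.567 ≈ 134.94 mb.
P_c = 1008 − 134.94 = 873.06 ≈ 873 mb.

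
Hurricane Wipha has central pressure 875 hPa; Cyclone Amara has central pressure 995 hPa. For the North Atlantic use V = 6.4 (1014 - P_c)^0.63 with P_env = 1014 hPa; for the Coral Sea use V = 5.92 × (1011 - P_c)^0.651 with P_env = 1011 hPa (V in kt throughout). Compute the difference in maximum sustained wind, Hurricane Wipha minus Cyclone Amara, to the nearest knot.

107 kt

Hurricane Wipha: ΔP = 139; V ≈ 6.4 × 139^0.63 ≈ 143.31 kt.
Cyclone Amara: ΔP = 16; V ≈ 5.92 × 16^0.651 ≈ 35.99 kt.
Difference ≈ 143.31 − 35.99 = 107.32 → 107 kt.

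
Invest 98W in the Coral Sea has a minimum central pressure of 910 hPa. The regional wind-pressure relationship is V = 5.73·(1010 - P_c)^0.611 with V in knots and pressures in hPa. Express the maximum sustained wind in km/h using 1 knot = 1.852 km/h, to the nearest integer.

177 km/h

ΔP = 1010 − 910 = 100 hPa.
V ≈ 5.73 × 100^0.611 = 5.73 × 16.672 ≈ 95.533 kt.
95.533 × 1.852 ≈ 176.93 km/h → 177 km/h.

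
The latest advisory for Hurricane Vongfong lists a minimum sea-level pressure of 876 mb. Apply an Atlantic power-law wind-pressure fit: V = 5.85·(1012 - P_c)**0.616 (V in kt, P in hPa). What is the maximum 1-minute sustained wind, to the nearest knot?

121 kt

ΔP = 1012 − 876 = 136 mb.
136^0.616 ≈ 20.619.
V ≈ 5.85 × 20.619 ≈ 120.6 kt.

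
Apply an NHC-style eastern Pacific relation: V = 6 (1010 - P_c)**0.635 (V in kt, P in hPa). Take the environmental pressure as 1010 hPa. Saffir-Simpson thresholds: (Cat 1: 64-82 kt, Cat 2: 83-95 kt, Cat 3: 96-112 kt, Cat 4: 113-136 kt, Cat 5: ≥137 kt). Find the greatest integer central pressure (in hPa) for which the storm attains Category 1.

968 hPa

Category 1 begins at V = 64 kt.
Required ΔP = (64/6)^(1/0.635) = 10.667^1.575 ≈ 41.59 hPa.
P_c ≤ 1010 − 41.59 = 968.41, so the highest integer P_c is 968 hPa.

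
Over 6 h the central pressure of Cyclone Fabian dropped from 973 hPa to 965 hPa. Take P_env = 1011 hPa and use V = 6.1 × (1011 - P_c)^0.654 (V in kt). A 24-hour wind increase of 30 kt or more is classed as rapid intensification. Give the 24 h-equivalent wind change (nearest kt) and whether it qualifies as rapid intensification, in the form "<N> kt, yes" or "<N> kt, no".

V₁: ΔP = 38, V ≈ 6.1 × 38^0.654 ≈ 65.84 kt.
V₂: ΔP = 46, V ≈ 6.1 × 46^0.654 ≈ 74.61 kt.
ΔV over 6 h = 8.77 kt → 24 h equivalent = 8.77 × 24/6 ≈ 35.08 kt.
35 kt ≥ 30 kt ⇒ rapid intensification.

35 kt, yes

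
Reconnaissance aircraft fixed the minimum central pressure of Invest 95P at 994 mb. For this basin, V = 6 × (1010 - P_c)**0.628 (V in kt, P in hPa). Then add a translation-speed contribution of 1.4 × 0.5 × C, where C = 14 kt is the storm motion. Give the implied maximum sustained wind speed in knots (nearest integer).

44 kt

ΔP = 1010 − 994 = 16 mb.
16^0.628 ≈ 5.704.
V ≈ 6 × 5.704 ≈ 34.2 kt.
Translation term: 1.4 × 0.5 × 14 = 9.8 kt.
Corrected V ≈ 44 kt → 44 kt.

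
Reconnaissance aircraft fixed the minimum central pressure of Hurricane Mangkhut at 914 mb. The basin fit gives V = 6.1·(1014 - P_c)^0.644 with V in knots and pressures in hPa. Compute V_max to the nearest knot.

ΔP = 1014 − 914 = 100 mb.
100^0.644 ≈ 19.409.
V ≈ 6.1 × 19.409 ≈ 118.4 kt.

118 kt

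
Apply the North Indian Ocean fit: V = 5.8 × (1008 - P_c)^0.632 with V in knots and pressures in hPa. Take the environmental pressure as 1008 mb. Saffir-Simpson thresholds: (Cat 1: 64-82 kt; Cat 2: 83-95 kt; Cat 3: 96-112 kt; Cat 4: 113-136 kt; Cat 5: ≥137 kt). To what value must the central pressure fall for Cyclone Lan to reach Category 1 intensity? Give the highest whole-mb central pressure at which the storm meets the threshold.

963 mb

Category 1 begins at V = 64 kt.
Required ΔP = (64/5.8)^(1/0.632) = 11.034^1.582 ≈ 44.66 mb.
P_c ≤ 1008 − 44.66 = 963.34, so the highest integer P_c is 963 mb.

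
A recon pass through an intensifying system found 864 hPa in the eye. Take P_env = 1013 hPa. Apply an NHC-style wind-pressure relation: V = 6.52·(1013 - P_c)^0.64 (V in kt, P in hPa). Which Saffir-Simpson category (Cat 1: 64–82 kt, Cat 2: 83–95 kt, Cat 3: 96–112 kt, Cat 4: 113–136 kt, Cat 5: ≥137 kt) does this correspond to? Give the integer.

5

ΔP = 1013 − 864 = 149 hPa.
V ≈ 6.52 × 149^0.64 = 6.52 × 24.59 ≈ 160 kt.
160 kt falls in the Category 5 band.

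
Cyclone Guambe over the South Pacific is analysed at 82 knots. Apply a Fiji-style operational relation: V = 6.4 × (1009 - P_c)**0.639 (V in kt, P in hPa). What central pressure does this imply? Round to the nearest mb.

ΔP = (V / 6.4)^(1/0.639) = (82/6.4)^1.565.
82/6.4 = 12.812; 12.812^1.565 ≈ 54.12 mb.
P_c = 1009 − 54.12 = 954.88 ≈ 955 mb.

955 mb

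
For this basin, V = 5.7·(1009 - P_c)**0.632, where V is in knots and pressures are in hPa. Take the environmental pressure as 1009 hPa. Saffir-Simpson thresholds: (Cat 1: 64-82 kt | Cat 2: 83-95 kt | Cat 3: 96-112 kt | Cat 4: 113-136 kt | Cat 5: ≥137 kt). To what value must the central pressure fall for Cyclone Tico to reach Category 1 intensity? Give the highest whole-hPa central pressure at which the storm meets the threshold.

963 hPa

Category 1 begins at V = 64 kt.
Required ΔP = (64/5.7)^(1/0.632) = 11.228^1.582 ≈ 45.91 hPa.
P_c ≤ 1009 − 45.91 = 963.09, so the highest integer P_c is 963 hPa.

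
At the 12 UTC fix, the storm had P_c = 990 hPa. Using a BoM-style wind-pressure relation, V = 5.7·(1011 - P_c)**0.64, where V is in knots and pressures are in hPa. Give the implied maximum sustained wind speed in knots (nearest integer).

40 kt

ΔP = 1011 − 990 = 21 hPa.
21^0.64 ≈ 7.018.
V ≈ 5.7 × 7.018 ≈ 40.0 kt.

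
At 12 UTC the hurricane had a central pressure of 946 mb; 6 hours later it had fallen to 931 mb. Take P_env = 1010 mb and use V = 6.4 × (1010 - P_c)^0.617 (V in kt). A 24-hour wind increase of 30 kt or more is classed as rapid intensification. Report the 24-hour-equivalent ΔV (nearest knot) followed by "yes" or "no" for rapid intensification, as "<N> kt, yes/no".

V₁: ΔP = 64, V ≈ 6.4 × 64^0.617 ≈ 83.29 kt.
V₂: ΔP = 79, V ≈ 6.4 × 79^0.617 ≈ 94.85 kt.
ΔV over 6 h = 11.56 kt → 24 h equivalent = 11.56 × 24/6 ≈ 46.24 kt.
46 kt ≥ 30 kt ⇒ rapid intensification.

46 kt, yes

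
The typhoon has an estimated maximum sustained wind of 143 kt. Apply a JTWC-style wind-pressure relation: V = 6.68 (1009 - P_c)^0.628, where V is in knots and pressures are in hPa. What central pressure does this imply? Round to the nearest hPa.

ΔP = (V / 6.68)^(1/0.628) = (143/6.68)^1.592.
143/6.68 = 21.407; 21.407^1.592 ≈ 131.44 hPa.
P_c = 1009 − 131.44 = 877.56 ≈ 878 hPa.

878 hPa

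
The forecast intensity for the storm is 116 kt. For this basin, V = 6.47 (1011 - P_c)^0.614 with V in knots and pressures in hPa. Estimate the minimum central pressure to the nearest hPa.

ΔP = (V / 6.47)^(1/0.614) = (116/6.47)^1.629.
116/6.47 = 17.929; 17.929^1.629 ≈ 110.06 hPa.
P_c = 1011 − 110.06 = 900.94 ≈ 901 hPa.

901 hPa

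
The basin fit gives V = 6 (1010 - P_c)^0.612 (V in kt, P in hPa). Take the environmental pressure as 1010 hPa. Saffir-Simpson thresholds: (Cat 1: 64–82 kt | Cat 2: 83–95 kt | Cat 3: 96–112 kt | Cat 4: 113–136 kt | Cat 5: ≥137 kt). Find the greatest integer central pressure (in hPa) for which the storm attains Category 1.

Category 1 begins at V = 64 kt.
Required ΔP = (64/6)^(1/0.612) = 10.667^1.634 ≈ 47.84 hPa.
P_c ≤ 1010 − 47.84 = 962.16, so the highest integer P_c is 962 hPa.

962 hPa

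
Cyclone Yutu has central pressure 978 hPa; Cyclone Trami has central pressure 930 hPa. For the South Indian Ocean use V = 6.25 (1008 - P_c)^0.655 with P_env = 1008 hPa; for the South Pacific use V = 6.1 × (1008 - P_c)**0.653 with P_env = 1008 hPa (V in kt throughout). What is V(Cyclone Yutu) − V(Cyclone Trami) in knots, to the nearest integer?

-47 kt

Cyclone Yutu: ΔP = 30; V ≈ 6.25 × 30^0.655 ≈ 58.00 kt.
Cyclone Trami: ΔP = 78; V ≈ 6.1 × 78^0.653 ≈ 104.92 kt.
Difference ≈ 58.00 − 104.92 = -46.92 → -47 kt.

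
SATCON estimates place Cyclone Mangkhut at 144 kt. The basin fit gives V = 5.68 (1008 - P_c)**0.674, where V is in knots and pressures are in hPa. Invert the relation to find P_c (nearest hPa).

887 hPa

ΔP = (V / 5.68)^(1/0.674) = (144/5.68)^1.484.
144/5.68 = 25.352; 25.352^1.484 ≈ 121.09 hPa.
P_c = 1008 − 121.09 = 886.91 ≈ 887 hPa.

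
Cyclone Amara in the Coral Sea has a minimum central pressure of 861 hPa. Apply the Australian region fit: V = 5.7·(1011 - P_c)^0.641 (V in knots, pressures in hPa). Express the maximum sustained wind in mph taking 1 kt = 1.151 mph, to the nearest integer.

ΔP = 1011 − 861 = 150 hPa.
V ≈ 5.7 × 150^0.641 = 5.7 × 24.824 ≈ 141.498 kt.
141.498 × 1.151 ≈ 162.86 mph → 163 mph.

163 mph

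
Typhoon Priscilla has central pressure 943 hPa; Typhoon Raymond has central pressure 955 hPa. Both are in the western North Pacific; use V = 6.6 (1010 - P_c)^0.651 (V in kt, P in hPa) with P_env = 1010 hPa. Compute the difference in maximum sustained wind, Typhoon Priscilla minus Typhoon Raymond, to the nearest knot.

12 kt

Typhoon Priscilla: ΔP = 67; V ≈ 6.6 × 67^0.651 ≈ 101.93 kt.
Typhoon Raymond: ΔP = 55; V ≈ 6.6 × 55^0.651 ≈ 89.64 kt.
Difference ≈ 101.93 − 89.64 = 12.29 → 12 kt.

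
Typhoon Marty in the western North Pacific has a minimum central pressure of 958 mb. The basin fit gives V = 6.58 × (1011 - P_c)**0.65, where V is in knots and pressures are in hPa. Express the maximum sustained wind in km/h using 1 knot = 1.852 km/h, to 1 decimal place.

ΔP = 1011 − 958 = 53 mb.
V ≈ 6.58 × 53^0.65 = 6.58 × 13.206 ≈ 86.897 kt.
86.897 × 1.852 ≈ 160.93 km/h → 160.9 km/h.

160.9 km/h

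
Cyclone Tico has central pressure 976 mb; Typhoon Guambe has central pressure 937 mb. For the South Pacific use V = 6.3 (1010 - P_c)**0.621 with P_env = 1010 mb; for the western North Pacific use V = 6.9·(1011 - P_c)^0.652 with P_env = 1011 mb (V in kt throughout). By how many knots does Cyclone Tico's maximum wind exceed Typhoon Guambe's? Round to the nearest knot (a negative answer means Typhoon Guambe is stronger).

-58 kt

Cyclone Tico: ΔP = 34; V ≈ 6.3 × 34^0.621 ≈ 56.28 kt.
Typhoon Guambe: ΔP = 74; V ≈ 6.9 × 74^0.652 ≈ 114.18 kt.
Difference ≈ 56.28 − 114.18 = -57.90 → -58 kt.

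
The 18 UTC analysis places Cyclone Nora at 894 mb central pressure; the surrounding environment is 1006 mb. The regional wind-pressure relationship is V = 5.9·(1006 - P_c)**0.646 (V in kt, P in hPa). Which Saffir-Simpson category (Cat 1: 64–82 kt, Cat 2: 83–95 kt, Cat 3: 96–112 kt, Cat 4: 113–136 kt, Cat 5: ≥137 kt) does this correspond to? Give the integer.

4

ΔP = 1006 − 894 = 112 mb.
V ≈ 5.9 × 112^0.646 = 5.9 × 21.08 ≈ 124 kt.
124 kt falls in the Category 4 band.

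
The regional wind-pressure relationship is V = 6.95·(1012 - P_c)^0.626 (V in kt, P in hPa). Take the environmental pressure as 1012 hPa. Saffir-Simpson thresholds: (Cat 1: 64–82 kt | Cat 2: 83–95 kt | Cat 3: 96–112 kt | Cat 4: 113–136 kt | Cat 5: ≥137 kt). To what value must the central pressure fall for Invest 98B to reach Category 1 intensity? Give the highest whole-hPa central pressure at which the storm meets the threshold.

Category 1 begins at V = 64 kt.
Required ΔP = (64/6.95)^(1/0.626) = 9.209^1.597 ≈ 34.69 hPa.
P_c ≤ 1012 − 34.69 = 977.31, so the highest integer P_c is 977 hPa.

977 hPa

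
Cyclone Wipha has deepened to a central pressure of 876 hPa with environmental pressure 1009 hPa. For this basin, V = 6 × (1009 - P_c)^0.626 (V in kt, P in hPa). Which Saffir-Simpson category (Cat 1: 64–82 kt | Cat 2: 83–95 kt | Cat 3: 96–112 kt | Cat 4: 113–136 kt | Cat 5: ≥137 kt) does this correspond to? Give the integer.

4

ΔP = 1009 − 876 = 133 hPa.
V ≈ 6 × 133^0.626 = 6 × 21.36 ≈ 128 kt.
128 kt falls in the Category 4 band.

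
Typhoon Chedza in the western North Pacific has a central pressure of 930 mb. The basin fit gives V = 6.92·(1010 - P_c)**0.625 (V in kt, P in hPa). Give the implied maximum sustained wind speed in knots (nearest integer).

107 kt

ΔP = 1010 − 930 = 80 mb.
80^0.625 ≈ 15.468.
V ≈ 6.92 × 15.468 ≈ 107.0 kt.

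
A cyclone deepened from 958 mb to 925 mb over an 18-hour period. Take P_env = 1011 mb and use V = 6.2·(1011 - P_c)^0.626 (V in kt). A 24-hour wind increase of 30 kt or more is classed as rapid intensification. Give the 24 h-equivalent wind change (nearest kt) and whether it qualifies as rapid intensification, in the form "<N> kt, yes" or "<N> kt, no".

35 kt, yes

V₁: ΔP = 53, V ≈ 6.2 × 53^0.626 ≈ 74.44 kt.
V₂: ΔP = 86, V ≈ 6.2 × 86^0.626 ≈ 100.78 kt.
ΔV over 18 h = 26.34 kt → 24 h equivalent = 26.34 × 24/18 ≈ 35.12 kt.
35 kt ≥ 30 kt ⇒ rapid intensification.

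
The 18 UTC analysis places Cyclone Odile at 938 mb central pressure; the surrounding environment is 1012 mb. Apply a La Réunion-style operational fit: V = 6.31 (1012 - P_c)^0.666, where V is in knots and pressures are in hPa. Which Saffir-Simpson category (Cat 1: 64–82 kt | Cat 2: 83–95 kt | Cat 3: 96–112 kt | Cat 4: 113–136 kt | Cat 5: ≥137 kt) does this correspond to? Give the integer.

3

ΔP = 1012 − 938 = 74 mb.
V ≈ 6.31 × 74^0.666 = 6.31 × 17.58 ≈ 111 kt.
111 kt falls in the Category 3 band.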